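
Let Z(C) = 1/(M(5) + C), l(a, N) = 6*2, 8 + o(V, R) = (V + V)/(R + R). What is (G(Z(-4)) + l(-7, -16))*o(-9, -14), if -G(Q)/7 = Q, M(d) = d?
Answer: -515/14 ≈ -36.786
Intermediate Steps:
o(V, R) = -8 + V/R (o(V, R) = -8 + (V + V)/(R + R) = -8 + (2*V)/((2*R)) = -8 + (2*V)*(1/(2*R)) = -8 + V/R)
l(a, N) = 12
Z(C) = 1/(5 + C)
G(Q) = -7*Q
(G(Z(-4)) + l(-7, -16))*o(-9, -14) = (-7/(5 - 4) + 12)*(-8 - 9/(-14)) = (-7/1 + 12)*(-8 - 9*(-1/14)) = (-7*1 + 12)*(-8 + 9/14) = (-7 + 12)*(-103/14) = 5*(-103/14) = -515/14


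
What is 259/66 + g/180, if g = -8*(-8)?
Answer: 4237/990 ≈ 4.2798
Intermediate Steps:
g = 64
259/66 + g/180 = 259/66 + 64/180 = 259*(1/66) + 64*(1/180) = 259/66 + 16/45 = 4237/990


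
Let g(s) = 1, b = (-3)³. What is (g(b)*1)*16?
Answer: 16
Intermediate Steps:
b = -27
(g(b)*1)*16 = (1*1)*16 = 1*16 = 16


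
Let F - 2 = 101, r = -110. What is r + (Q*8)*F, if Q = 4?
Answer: 3186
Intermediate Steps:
F = 103 (F = 2 + 101 = 103)
r + (Q*8)*F = -110 + (4*8)*103 = -110 + 32*103 = -110 + 3296 = 3186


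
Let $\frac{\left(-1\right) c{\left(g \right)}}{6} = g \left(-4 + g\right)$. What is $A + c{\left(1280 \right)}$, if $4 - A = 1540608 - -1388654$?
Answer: $-12728938$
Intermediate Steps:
$A = -2929258$ ($A = 4 - \left(1540608 - -1388654\right) = 4 - \left(1540608 + 1388654\right) = 4 - 2929262 = -2929258$)
$c{\left(g \right)} = - 6 g \left(-4 + g\right)$
$A + c{\left(1280 \right)} = -2929258 + 6 \cdot 1280 \left(4 - 1280\right) = -2929258 + 6 \cdot 1280 \left(-1276\right) = -2929258 - 9799680 = -12728938$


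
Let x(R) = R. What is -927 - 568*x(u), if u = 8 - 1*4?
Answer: -3199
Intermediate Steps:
u = 4 (u = 8 - 4 = 4)
-927 - 568*x(u) = -927 - 568*4 = -927 - 2272 = -3199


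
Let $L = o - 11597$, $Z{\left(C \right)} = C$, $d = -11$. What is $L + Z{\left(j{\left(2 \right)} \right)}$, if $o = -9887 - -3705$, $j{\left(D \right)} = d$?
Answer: $-17790$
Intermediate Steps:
$j{\left(D \right)} = -11$
$o = -6182$ ($o = -9887 + 3705 = -6182$)
$L = -17779$ ($L = -6182 - 11597 = -17779$)
$L + Z{\left(j{\left(2 \right)} \right)} = -17779 - 11 = -17790$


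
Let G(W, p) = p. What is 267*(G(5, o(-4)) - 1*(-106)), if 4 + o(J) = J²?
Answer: 31506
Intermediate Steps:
o(J) = -4 + J²
267*(G(5, o(-4)) - 1*(-106)) = 267*((-4 + (-4)²) - 1*(-106)) = 267*((-4 + 16) + 106) = 267*(12 + 106) = 267*118 = 31506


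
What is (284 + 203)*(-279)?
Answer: -135873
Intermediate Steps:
(284 + 203)*(-279) = 487*(-279) = -135873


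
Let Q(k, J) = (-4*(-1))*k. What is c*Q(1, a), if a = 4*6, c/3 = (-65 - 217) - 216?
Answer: -5976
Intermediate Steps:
c = -1494 (c = 3*((-65 - 217) - 216) = 3*(-282 - 216) = 3*(-498) = -1494)
a = 24
Q(k, J) = 4*k
c*Q(1, a) = -5976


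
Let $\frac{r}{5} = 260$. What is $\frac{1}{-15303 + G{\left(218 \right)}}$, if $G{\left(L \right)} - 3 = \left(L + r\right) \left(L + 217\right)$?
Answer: $\frac{1}{645030} \approx 1.5503 \cdot 10^{-6}$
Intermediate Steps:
$r = 1300$ ($r = 5 \cdot 260 = 1300$)
$G{\left(L \right)} = 3 + \left(217 + L\right) \left(1300 + L\right)$ ($G{\left(L \right)} = 3 + \left(L + 1300\right) \left(L + 217\right) = 3 + \left(1300 + L\right) \left(217 + L\right) = 3 + \left(217 + L\right) \left(1300 + L\right)$)
$\frac{1}{-15303 + G{\left(218 \right)}} = \frac{1}{-15303 + \left(282103 + 218^{2} + 1517 \cdot 218\right)} = \frac{1}{-15303 + \left(282103 + 47524 + 330706\right)} = \frac{1}{-15303 + 660333} = \frac{1}{645030}$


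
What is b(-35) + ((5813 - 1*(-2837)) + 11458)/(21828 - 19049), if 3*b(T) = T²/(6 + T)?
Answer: -1654879/241773 ≈ -6.8448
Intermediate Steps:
b(T) = T²/(3*(6 + T)) (b(T) = (T²/(6 + T))/3 = T²/(3*(6 + T)))
b(-35) + ((5813 - 1*(-2837)) + 11458)/(21828 - 19049) = (⅓)*(-35)²/(6 - 35) + ((5813 - 1*(-2837)) + 11458)/(21828 - 19049) = (⅓)*1225/(-29) + ((5813 + 2837) + 11458)/2779 = (⅓)*1225*(-1/29) + (8650 + 11458)*(1/2779) = -1225/87 + 20108*(1/2779) = -1225/87 + 20108/2779 = -1654879/241773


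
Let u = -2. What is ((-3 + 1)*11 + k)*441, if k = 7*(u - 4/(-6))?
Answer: -13818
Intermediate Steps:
k = -28/3 (k = 7*(-2 - 4/(-6)) = 7*(-2 - 4*(-1/6)) = 7*(-2 + 2/3) = 7*(-4/3) = -28/3 ≈ -9.3333)
((-3 + 1)*11 + k)*441 = ((-3 + 1)*11 - 28/3)*441 = (-2*11 - 28/3)*441 = (-22 - 28/3)*441 = -94/3*441 = -13818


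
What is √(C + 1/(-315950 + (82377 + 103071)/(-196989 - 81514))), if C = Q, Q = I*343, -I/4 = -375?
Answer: √3983673021508442288735040106/87993208298 ≈ 717.29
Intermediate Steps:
I = 1500 (I = -4*(-375) = 1500)
Q = 514500 (Q = 1500*343 = 514500)
C = 514500
√(C + 1/(-315950 + (82377 + 103071)/(-196989 - 81514))) = √(514500 + 1/(-315950 + (82377 + 103071)/(-196989 - 81514))) = √(514500 + 1/(-315950 + 185448/(-278503))) = √(514500 + 1/(-315950 + 185448*(-1/278503))) = √(514500 + 1/(-315950 - 185448/278503)) = √(514500 + 1/(-87993208298/278503)) = √(514500 - 278503/87993208298) = √(45272505669042497/87993208298) = √3983673021508442288735040106/87993208298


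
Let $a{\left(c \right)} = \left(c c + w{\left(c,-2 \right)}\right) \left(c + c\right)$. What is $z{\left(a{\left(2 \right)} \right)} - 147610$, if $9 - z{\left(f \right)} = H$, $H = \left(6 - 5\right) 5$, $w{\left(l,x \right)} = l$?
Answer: $-147606$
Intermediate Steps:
$a{\left(c \right)} = 2 c \left(c + c^{2}\right)$ ($a{\left(c \right)} = \left(c c + c\right) \left(c + c\right) = \left(c^{2} + c\right) 2 c = \left(c + c^{2}\right) 2 c = 2 c \left(c + c^{2}\right)$)
$H = 5$ ($H = 1 \cdot 5 = 5$)
$z{\left(f \right)} = 4$ ($z{\left(f \right)} = 9 - 5 = 4$)
$z{\left(a{\left(2 \right)} \right)} - 147610 = 4 - 147610 = -147606$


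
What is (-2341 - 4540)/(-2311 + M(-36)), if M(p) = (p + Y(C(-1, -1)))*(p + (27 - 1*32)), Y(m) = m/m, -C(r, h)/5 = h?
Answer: 6881/876 ≈ 7.8550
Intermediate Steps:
C(r, h) = -5*h
Y(m) = 1
M(p) = (1 + p)*(-5 + p) (M(p) = (p + 1)*(p + (27 - 1*32)) = (1 + p)*(p + (27 - 32)) = (1 + p)*(p - 5) = (1 + p)*(-5 + p))
(-2341 - 4540)/(-2311 + M(-36)) = (-2341 - 4540)/(-2311 + (-5 + (-36)² - 4*(-36))) = -6881/(-2311 + (-5 + 1296 + 144)) = -6881/(-2311 + 1435) = -6881/(-876) = -6881*(-1/876) = 6881/876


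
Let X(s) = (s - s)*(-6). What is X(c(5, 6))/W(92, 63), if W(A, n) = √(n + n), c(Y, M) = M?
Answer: 0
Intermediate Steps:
X(s) = 0 (X(s) = 0*(-6) = 0)
W(A, n) = √2*√n (W(A, n) = √(2*n) = √2*√n)
X(c(5, 6))/W(92, 63) = 0/((√2*√63)) = 0/((√2*(3*√7))) = 0/((3*√14)) = 0*(√14/42) = 0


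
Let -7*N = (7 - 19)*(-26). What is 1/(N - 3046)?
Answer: -7/21634 ≈ -0.00032356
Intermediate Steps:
N = -312/7 (N = -(7 - 19)*(-26)/7 = -(-12)*(-26)/7 = -⅐*312 = -312/7 ≈ -44.571)
1/(N - 3046) = 1/(-312/7 - 3046) = 1/(-21634/7) = -7/21634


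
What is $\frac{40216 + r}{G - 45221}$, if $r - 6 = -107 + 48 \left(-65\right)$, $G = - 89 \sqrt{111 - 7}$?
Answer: $- \frac{1672950895}{2044115057} + \frac{6585110 \sqrt{26}}{2044115057} \approx -0.802$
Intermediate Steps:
$G = - 178 \sqrt{26}$ ($G = - 89 \sqrt{104} = - 89 \cdot 2 \sqrt{26} = - 178 \sqrt{26} \approx -907.63$)
$r = -3221$ ($r = 6 + \left(-107 + 48 \left(-65\right)\right) = 6 - 3227 = -3221$)
$\frac{40216 + r}{G - 45221} = \frac{40216 - 3221}{- 178 \sqrt{26} - 45221} = \frac{36995}{-45221 - 178 \sqrt{26}}$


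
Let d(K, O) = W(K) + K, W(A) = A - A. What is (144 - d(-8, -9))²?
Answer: 23104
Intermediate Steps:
W(A) = 0
d(K, O) = K (d(K, O) = 0 + K = K)
(144 - d(-8, -9))² = (144 - 1*(-8))² = (144 + 8)² = 152² = 23104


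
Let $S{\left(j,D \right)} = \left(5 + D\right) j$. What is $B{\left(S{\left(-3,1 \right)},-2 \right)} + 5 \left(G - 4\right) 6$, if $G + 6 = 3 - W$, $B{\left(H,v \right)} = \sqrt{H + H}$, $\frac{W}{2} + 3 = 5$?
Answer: $-330 + 6 i \approx -330.0 + 6.0 i$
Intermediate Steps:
$S{\left(j,D \right)} = j \left(5 + D\right)$
$W = 4$ ($W = -6 + 2 \cdot 5 = -6 + 10 = 4$)
$B{\left(H,v \right)} = \sqrt{2} \sqrt{H}$ ($B{\left(H,v \right)} = \sqrt{2 H} = \sqrt{2} \sqrt{H}$)
$G = -7$ ($G = -6 + \left(3 - 4\right) = -6 - 1 = -7$)
$B{\left(S{\left(-3,1 \right)},-2 \right)} + 5 \left(G - 4\right) 6 = \sqrt{2} \sqrt{- 3 \left(5 + 1\right)} + 5 \left(-7 - 4\right) 6 = \sqrt{2} \sqrt{\left(-3\right) 6} + 5 \left(-11\right) 6 = \sqrt{2} \sqrt{-18} - 330 = \sqrt{2} \cdot 3 i \sqrt{2} - 330 = 6 i - 330 = -330 + 6 i$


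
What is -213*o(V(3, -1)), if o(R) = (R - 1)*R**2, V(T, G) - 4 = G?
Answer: -3834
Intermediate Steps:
V(T, G) = 4 + G
o(R) = R**2*(-1 + R) (o(R) = (-1 + R)*R**2 = R**2*(-1 + R))
-213*o(V(3, -1)) = -213*(4 - 1)**2*(-1 + (4 - 1)) = -213*3**2*(-1 + 3) = -1917*2 = -213*18 = -3834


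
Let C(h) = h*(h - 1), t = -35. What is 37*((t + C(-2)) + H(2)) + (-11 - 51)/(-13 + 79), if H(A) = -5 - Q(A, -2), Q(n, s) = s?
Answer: -39103/33 ≈ -1184.9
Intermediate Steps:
C(h) = h*(-1 + h)
H(A) = -3 (H(A) = -5 - 1*(-2) = -5 + 2 = -3)
37*((t + C(-2)) + H(2)) + (-11 - 51)/(-13 + 79) = 37*((-35 - 2*(-1 - 2)) - 3) + (-11 - 51)/(-13 + 79) = 37*((-35 - 2*(-3)) - 3) - 62/66 = 37*((-35 + 6) - 3) - 62*1/66 = 37*(-29 - 3) - 31/33 = 37*(-32) - 31/33 = -1184 - 31/33 = -39103/33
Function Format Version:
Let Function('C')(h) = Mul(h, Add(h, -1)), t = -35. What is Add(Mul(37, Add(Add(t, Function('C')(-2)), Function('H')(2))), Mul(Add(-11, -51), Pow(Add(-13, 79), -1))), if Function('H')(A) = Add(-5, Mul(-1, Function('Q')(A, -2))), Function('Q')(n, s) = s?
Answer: Rational(-39103, 33) ≈ -1184.9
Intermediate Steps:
Function('C')(h) = Mul(h, Add(-1, h))
Function('H')(A) = -3 (Function('H')(A) = Add(-5, Mul(-1, -2)) = Add(-5, 2) = -3)
Add(Mul(37, Add(Add(t, Function('C')(-2)), Function('H')(2))), Mul(Add(-11, -51), Pow(Add(-13, 79), -1))) = Add(Mul(37, Add(Add(-35, Mul(-2, Add(-1, -2))), -3)), Mul(Add(-11, -51), Pow(Add(-13, 79), -1))) = Add(Mul(37, Add(Add(-35, Mul(-2, -3)), -3)), Mul(-62, Pow(66, -1))) = Add(Mul(37, Add(Add(-35, 6), -3)), Mul(-62, Rational(1, 66))) = Add(Mul(37, Add(-29, -3)), Rational(-31, 33)) = Add(Mul(37, -32), Rational(-31, 33)) = Add(-1184, Rational(-31, 33)) = Rational(-39103, 33)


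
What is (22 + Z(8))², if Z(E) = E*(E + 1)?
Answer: 8836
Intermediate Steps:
Z(E) = E*(1 + E)
(22 + Z(8))² = (22 + 8*(1 + 8))² = (22 + 8*9)² = (22 + 72)² = 94² = 8836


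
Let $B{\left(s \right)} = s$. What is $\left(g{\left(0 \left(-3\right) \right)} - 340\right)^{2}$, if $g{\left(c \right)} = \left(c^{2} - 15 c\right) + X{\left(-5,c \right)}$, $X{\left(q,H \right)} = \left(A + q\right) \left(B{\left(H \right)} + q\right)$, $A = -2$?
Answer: $93025$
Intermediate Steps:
$X{\left(q,H \right)} = \left(-2 + q\right) \left(H + q\right)$
$g{\left(c \right)} = 35 + c^{2} - 22 c$ ($g{\left(c \right)} = \left(c^{2} - 15 c\right) + \left(\left(-5\right)^{2} - 2 c - -10 + c \left(-5\right)\right) = \left(c^{2} - 15 c\right) + \left(25 - 2 c + 10 - 5 c\right) = \left(c^{2} - 15 c\right) - \left(-35 + 7 c\right) = 35 + c^{2} - 22 c$)
$\left(g{\left(0 \left(-3\right) \right)} - 340\right)^{2} = \left(\left(35 + \left(0 \left(-3\right)\right)^{2} - 22 \cdot 0 \left(-3\right)\right) - 340\right)^{2} = \left(\left(35 + 0^{2} - 0\right) - 340\right)^{2} = \left(\left(35 + 0 + 0\right) - 340\right)^{2} = \left(35 - 340\right)^{2} = \left(-305\right)^{2} = 93025$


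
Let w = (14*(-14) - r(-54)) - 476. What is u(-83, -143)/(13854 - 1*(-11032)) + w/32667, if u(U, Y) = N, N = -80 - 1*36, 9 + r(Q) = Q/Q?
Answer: -10156838/406475481 ≈ -0.024988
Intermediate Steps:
r(Q) = -8 (r(Q) = -9 + Q/Q = -9 + 1 = -8)
N = -116 (N = -80 - 36 = -116)
u(U, Y) = -116
w = -664 (w = (14*(-14) - 1*(-8)) - 476 = (-196 + 8) - 476 = -188 - 476 = -664)
u(-83, -143)/(13854 - 1*(-11032)) + w/32667 = -116/(13854 - 1*(-11032)) - 664/32667 = -116/(13854 + 11032) - 664*1/32667 = -116/24886 - 664/32667 = -116*1/24886 - 664/32667 = -58/12443 - 664/32667 = -10156838/406475481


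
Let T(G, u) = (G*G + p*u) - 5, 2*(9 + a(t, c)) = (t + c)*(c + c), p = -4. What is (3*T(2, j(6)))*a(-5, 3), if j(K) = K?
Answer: 1125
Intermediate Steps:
a(t, c) = -9 + c*(c + t) (a(t, c) = -9 + ((t + c)*(c + c))/2 = -9 + ((c + t)*(2*c))/2 = -9 + (2*c*(c + t))/2 = -9 + c*(c + t))
T(G, u) = -5 + G² - 4*u (T(G, u) = (G*G - 4*u) - 5 = (G² - 4*u) - 5 = -5 + G² - 4*u)
(3*T(2, j(6)))*a(-5, 3) = (3*(-5 + 2² - 4*6))*(-9 + 3² + 3*(-5)) = (3*(-5 + 4 - 24))*(-9 + 9 - 15) = (3*(-25))*(-15) = -75*(-15) = 1125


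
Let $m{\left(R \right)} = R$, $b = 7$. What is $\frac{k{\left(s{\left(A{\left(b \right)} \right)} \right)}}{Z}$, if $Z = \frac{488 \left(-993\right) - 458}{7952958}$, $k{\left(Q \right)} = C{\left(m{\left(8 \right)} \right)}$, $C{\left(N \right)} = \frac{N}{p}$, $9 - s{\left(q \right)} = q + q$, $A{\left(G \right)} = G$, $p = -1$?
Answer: $\frac{31811832}{242521} \approx 131.17$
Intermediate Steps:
$s{\left(q \right)} = 9 - 2 q$ ($s{\left(q \right)} = 9 - \left(q + q\right) = 9 - 2 q$)
$C{\left(N \right)} = - N$ ($C{\left(N \right)} = \frac{N}{-1} = N \left(-1\right) = - N$)
$k{\left(Q \right)} = -8$ ($k{\left(Q \right)} = \left(-1\right) 8 = -8$)
$Z = - \frac{242521}{3976479}$ ($Z = \left(-484584 - 458\right) \frac{1}{7952958} = \left(-485042\right) \frac{1}{7952958} = - \frac{242521}{3976479} \approx -0.060989$)
$\frac{k{\left(s{\left(A{\left(b \right)} \right)} \right)}}{Z} = - \frac{8}{- \frac{242521}{3976479}} = \left(-8\right) \left(- \frac{3976479}{242521}\right) = \frac{31811832}{242521}$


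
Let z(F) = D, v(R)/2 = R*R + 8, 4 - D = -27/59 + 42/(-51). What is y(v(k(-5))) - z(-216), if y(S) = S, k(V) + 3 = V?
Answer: 139135/1003 ≈ 138.72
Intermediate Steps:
k(V) = -3 + V
D = 5297/1003 (D = 4 - (-27/59 + 42/(-51)) = 4 - (-27*1/59 + 42*(-1/51)) = 4 - (-27/59 - 14/17) = 4 - 1*(-1285/1003) = 4 + 1285/1003 = 5297/1003 ≈ 5.2812)
v(R) = 16 + 2*R² (v(R) = 2*(R*R + 8) = 2*(R² + 8) = 2*(8 + R²) = 16 + 2*R²)
z(F) = 5297/1003
y(v(k(-5))) - z(-216) = (16 + 2*(-3 - 5)²) - 1*5297/1003 = (16 + 2*(-8)²) - 5297/1003 = (16 + 2*64) - 5297/1003 = (16 + 128) - 5297/1003 = 144 - 5297/1003 = 139135/1003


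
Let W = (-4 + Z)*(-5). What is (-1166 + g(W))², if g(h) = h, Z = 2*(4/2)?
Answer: 1359556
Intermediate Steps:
Z = 4 (Z = 2*(4*(½)) = 2*2 = 4)
W = 0 (W = (-4 + 4)*(-5) = 0*(-5) = 0)
(-1166 + g(W))² = (-1166 + 0)² = (-1166)² = 1359556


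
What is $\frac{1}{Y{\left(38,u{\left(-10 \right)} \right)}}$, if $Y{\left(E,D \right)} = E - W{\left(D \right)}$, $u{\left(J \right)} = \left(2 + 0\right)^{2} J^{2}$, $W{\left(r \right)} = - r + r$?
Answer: $\frac{1}{38} \approx 0.026316$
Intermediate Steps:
$W{\left(r \right)} = 0$
$u{\left(J \right)} = 4 J^{2}$ ($u{\left(J \right)} = 2^{2} J^{2} = 4 J^{2}$)
$Y{\left(E,D \right)} = E$ ($Y{\left(E,D \right)} = E - 0 = E + 0 = E$)
$\frac{1}{Y{\left(38,u{\left(-10 \right)} \right)}} = \frac{1}{38}$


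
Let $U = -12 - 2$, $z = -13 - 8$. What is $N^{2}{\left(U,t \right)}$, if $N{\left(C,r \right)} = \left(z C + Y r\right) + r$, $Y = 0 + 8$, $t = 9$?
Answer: $140625$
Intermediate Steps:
$z = -21$ ($z = -13 - 8 = -21$)
$Y = 8$
$U = -14$
$N{\left(C,r \right)} = - 21 C + 9 r$ ($N{\left(C,r \right)} = \left(- 21 C + 8 r\right) + r = - 21 C + 9 r$)
$N^{2}{\left(U,t \right)} = \left(\left(-21\right) \left(-14\right) + 9 \cdot 9\right)^{2} = \left(294 + 81\right)^{2} = 375^{2} = 140625$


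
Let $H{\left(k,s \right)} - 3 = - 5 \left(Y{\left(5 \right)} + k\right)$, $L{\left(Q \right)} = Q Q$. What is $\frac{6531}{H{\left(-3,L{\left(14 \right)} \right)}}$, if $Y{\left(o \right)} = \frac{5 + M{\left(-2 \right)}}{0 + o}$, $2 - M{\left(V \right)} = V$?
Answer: $\frac{2177}{3} \approx 725.67$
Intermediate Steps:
$M{\left(V \right)} = 2 - V$
$L{\left(Q \right)} = Q^{2}$
$Y{\left(o \right)} = \frac{9}{o}$ ($Y{\left(o \right)} = \frac{5 + \left(2 - -2\right)}{0 + o} = \frac{5 + \left(2 + 2\right)}{o} = \frac{5 + 4}{o} = \frac{9}{o}$)
$H{\left(k,s \right)} = -6 - 5 k$ ($H{\left(k,s \right)} = 3 - 5 \left(\frac{9}{5} + k\right) = 3 - \left(9 + 5 k\right) = -6 - 5 k$)
$\frac{6531}{H{\left(-3,L{\left(14 \right)} \right)}} = \frac{6531}{-6 - -15} = \frac{6531}{-6 + 15} = \frac{6531}{9} = 6531 \cdot \frac{1}{9} = \frac{2177}{3}$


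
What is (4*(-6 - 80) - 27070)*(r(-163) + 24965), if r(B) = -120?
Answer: -681100830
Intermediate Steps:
(4*(-6 - 80) - 27070)*(r(-163) + 24965) = (4*(-6 - 80) - 27070)*(-120 + 24965) = (4*(-86) - 27070)*24845 = (-344 - 27070)*24845 = -27414*24845 = -681100830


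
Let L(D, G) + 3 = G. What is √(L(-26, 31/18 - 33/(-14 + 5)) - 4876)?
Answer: 55*I*√58/6 ≈ 69.811*I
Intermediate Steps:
L(D, G) = -3 + G
√(L(-26, 31/18 - 33/(-14 + 5)) - 4876) = √((-3 + (31/18 - 33/(-14 + 5))) - 4876) = √((-3 + (31*(1/18) - 33/(-9))) - 4876) = √((-3 + (31/18 - 33*(-⅑))) - 4876) = √((-3 + (31/18 + 11/3)) - 4876) = √((-3 + 97/18) - 4876) = √(43/18 - 4876) = √(-87725/18) = 55*I*√58/6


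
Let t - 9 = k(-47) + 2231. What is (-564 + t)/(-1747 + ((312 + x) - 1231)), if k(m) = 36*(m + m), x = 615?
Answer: 244/293 ≈ 0.83276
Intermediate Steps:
k(m) = 72*m (k(m) = 36*(2*m) = 72*m)
t = -1144 (t = 9 + (72*(-47) + 2231) = 9 + (-3384 + 2231) = 9 - 1153 = -1144)
(-564 + t)/(-1747 + ((312 + x) - 1231)) = (-564 - 1144)/(-1747 + ((312 + 615) - 1231)) = -1708/(-1747 + (927 - 1231)) = -1708/(-1747 - 304) = -1708/(-2051) = -1708*(-1/2051) = 244/293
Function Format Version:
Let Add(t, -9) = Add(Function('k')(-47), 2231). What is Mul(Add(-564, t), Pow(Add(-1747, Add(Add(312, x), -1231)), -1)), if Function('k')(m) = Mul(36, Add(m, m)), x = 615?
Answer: Rational(244, 293) ≈ 0.83276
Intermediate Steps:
Function('k')(m) = Mul(72, m) (Function('k')(m) = Mul(36, Mul(2, m)) = Mul(72, m))
t = -1144 (t = Add(9, Add(Mul(72, -47), 2231)) = Add(9, Add(-3384, 2231)) = Add(9, -1153) = -1144)
Mul(Add(-564, t), Pow(Add(-1747, Add(Add(312, x), -1231)), -1)) = Mul(Add(-564, -1144), Pow(Add(-1747, Add(Add(312, 615), -1231)), -1)) = Mul(-1708, Pow(Add(-1747, Add(927, -1231)), -1)) = Mul(-1708, Pow(Add(-1747, -304), -1)) = Mul(-1708, Pow(-2051, -1)) = Mul(-1708, Rational(-1, 2051)) = Rational(244, 293)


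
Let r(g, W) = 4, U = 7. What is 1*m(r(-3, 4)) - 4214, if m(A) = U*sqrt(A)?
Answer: -4200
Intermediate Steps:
m(A) = 7*sqrt(A)
1*m(r(-3, 4)) - 4214 = 1*(7*sqrt(4)) - 4214 = 1*(7*2) - 4214 = 1*14 - 4214 = 14 - 4214 = -4200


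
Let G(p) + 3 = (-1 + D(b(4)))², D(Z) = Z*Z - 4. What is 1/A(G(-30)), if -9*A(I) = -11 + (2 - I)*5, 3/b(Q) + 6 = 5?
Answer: 3/22 ≈ 0.13636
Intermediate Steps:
b(Q) = -3 (b(Q) = 3/(-6 + 5) = 3/(-1) = 3*(-1) = -3)
D(Z) = -4 + Z² (D(Z) = Z² - 4 = -4 + Z²)
G(p) = 13 (G(p) = -3 + (-1 + (-4 + (-3)²))² = -3 + (-1 + (-4 + 9))² = -3 + (-1 + 5)² = -3 + 4² = -3 + 16 = 13)
A(I) = ⅑ + 5*I/9 (A(I) = -(-11 + (2 - I)*5)/9 = -(-11 + (10 - 5*I))/9 = -(-1 - 5*I)/9 = ⅑ + 5*I/9)
1/A(G(-30)) = 1/(⅑ + (5/9)*13) = 1/(⅑ + 65/9) = 1/(22/3) = 3/22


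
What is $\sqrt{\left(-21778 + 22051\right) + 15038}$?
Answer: $\sqrt{15311} \approx 123.74$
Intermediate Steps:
$\sqrt{\left(-21778 + 22051\right) + 15038} = \sqrt{273 + 15038} = \sqrt{15311}$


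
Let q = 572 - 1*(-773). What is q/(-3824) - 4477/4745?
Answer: -23502073/18144880 ≈ -1.2952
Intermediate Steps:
q = 1345 (q = 572 + 773 = 1345)
q/(-3824) - 4477/4745 = 1345/(-3824) - 4477/4745 = 1345*(-1/3824) - 4477*1/4745 = -1345/3824 - 4477/4745 = -23502073/18144880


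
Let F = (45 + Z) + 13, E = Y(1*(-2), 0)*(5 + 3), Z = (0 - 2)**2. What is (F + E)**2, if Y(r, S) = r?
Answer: 2116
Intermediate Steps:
Z = 4 (Z = (-2)**2 = 4)
E = -16 (E = (1*(-2))*(5 + 3) = -2*8 = -16)
F = 62 (F = (45 + 4) + 13 = 49 + 13 = 62)
(F + E)**2 = (62 - 16)**2 = 46**2 = 2116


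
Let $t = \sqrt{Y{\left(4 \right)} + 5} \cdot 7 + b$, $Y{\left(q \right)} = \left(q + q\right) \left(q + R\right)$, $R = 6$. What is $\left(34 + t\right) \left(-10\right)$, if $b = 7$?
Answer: $-410 - 70 \sqrt{85} \approx -1055.4$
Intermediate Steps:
$Y{\left(q \right)} = 2 q \left(6 + q\right)$ ($Y{\left(q \right)} = \left(q + q\right) \left(q + 6\right) = 2 q \left(6 + q\right)$)
$t = 7 + 7 \sqrt{85}$ ($t = \sqrt{2 \cdot 4 \left(6 + 4\right) + 5} \cdot 7 + 7 = \sqrt{2 \cdot 4 \cdot 10 + 5} \cdot 7 + 7 = \sqrt{80 + 5} \cdot 7 + 7 = \sqrt{85} \cdot 7 + 7 = 7 \sqrt{85} + 7 = 7 + 7 \sqrt{85} \approx 71.537$)
$\left(34 + t\right) \left(-10\right) = \left(34 + \left(7 + 7 \sqrt{85}\right)\right) \left(-10\right) = \left(41 + 7 \sqrt{85}\right) \left(-10\right) = -410 - 70 \sqrt{85}$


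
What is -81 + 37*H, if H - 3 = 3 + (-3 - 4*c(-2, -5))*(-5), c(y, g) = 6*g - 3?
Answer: -23724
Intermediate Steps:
c(y, g) = -3 + 6*g
H = -639 (H = 3 + (3 + (-3 - 4*(-3 + 6*(-5)))*(-5)) = 3 + (3 + (-3 - 4*(-3 - 30))*(-5)) = 3 + (3 + (-3 - 4*(-33))*(-5)) = 3 + (3 + (-3 + 132)*(-5)) = 3 + (3 + 129*(-5)) = 3 + (3 - 645) = 3 - 642 = -639)
-81 + 37*H = -81 + 37*(-639) = -81 - 23643 = -23724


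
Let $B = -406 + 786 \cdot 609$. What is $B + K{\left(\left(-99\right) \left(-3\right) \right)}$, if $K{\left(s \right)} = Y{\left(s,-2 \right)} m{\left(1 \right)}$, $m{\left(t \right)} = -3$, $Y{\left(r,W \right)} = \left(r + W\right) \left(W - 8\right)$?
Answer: $487118$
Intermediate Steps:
$Y{\left(r,W \right)} = \left(-8 + W\right) \left(W + r\right)$ ($Y{\left(r,W \right)} = \left(W + r\right) \left(-8 + W\right) = \left(-8 + W\right) \left(W + r\right)$)
$B = 478268$ ($B = -406 + 478674 = 478268$)
$K{\left(s \right)} = -60 + 30 s$ ($K{\left(s \right)} = \left(\left(-2\right)^{2} - -16 - 8 s - 2 s\right) \left(-3\right) = \left(4 + 16 - 8 s - 2 s\right) \left(-3\right) = \left(20 - 10 s\right) \left(-3\right) = -60 + 30 s$)
$B + K{\left(\left(-99\right) \left(-3\right) \right)} = 478268 - \left(60 - 30 \left(\left(-99\right) \left(-3\right)\right)\right) = 478268 + \left(-60 + 30 \cdot 297\right) = 478268 + \left(-60 + 8910\right) = 478268 + 8850 = 487118$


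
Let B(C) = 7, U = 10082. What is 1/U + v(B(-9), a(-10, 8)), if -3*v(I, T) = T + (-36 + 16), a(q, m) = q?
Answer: 100821/10082 ≈ 10.000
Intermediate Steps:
v(I, T) = 20/3 - T/3 (v(I, T) = -(T + (-36 + 16))/3 = -(T - 20)/3 = -(-20 + T)/3 = 20/3 - T/3)
1/U + v(B(-9), a(-10, 8)) = 1/10082 + (20/3 - ⅓*(-10)) = 1/10082 + (20/3 + 10/3) = 1/10082 + 10 = 100821/10082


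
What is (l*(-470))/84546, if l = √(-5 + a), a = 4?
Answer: -235*I/42273 ≈ -0.0055591*I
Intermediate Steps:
l = I (l = √(-5 + 4) = √(-1) = I ≈ 1.0*I)
(l*(-470))/84546 = (I*(-470))/84546 = -470*I*(1/84546) = -235*I/42273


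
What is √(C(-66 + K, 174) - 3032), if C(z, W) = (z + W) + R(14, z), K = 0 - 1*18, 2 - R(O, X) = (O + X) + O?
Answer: 2*I*√721 ≈ 53.703*I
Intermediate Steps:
R(O, X) = 2 - X - 2*O (R(O, X) = 2 - ((O + X) + O) = 2 - (X + 2*O) = 2 + (-X - 2*O) = 2 - X - 2*O)
K = -18 (K = 0 - 18 = -18)
C(z, W) = -26 + W (C(z, W) = (z + W) + (2 - z - 2*14) = (W + z) + (2 - z - 28) = (W + z) + (-26 - z) = -26 + W)
√(C(-66 + K, 174) - 3032) = √((-26 + 174) - 3032) = √(148 - 3032) = √(-2884) = 2*I*√721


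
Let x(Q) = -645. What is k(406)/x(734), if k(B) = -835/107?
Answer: 167/13803 ≈ 0.012099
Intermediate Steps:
k(B) = -835/107 (k(B) = -835*1/107 = -835/107)
k(406)/x(734) = -835/107/(-645) = -835/107*(-1/645) = 167/13803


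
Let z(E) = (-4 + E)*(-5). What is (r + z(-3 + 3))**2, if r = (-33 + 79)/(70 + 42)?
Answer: 1306449/3136 ≈ 416.60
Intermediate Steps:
z(E) = 20 - 5*E
r = 23/56 (r = 46/112 = 46*(1/112) = 23/56 ≈ 0.41071)
(r + z(-3 + 3))**2 = (23/56 + (20 - 5*(-3 + 3)))**2 = (23/56 + (20 - 5*0))**2 = (23/56 + (20 + 0))**2 = (23/56 + 20)**2 = (1143/56)**2 = 1306449/3136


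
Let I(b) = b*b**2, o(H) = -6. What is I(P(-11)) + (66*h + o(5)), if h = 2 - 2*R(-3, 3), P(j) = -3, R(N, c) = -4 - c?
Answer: 1023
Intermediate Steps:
I(b) = b**3
h = 16 (h = 2 - 2*(-4 - 1*3) = 2 - 2*(-4 - 3) = 2 - 2*(-7) = 2 + 14 = 16)
I(P(-11)) + (66*h + o(5)) = (-3)**3 + (66*16 - 6) = -27 + (1056 - 6) = -27 + 1050 = 1023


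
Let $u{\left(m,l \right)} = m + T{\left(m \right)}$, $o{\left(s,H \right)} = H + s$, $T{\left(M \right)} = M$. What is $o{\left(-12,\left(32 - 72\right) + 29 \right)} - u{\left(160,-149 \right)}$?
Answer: $-343$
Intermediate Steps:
$u{\left(m,l \right)} = 2 m$ ($u{\left(m,l \right)} = m + m = 2 m$)
$o{\left(-12,\left(32 - 72\right) + 29 \right)} - u{\left(160,-149 \right)} = \left(\left(\left(32 - 72\right) + 29\right) - 12\right) - 2 \cdot 160 = \left(\left(-40 + 29\right) - 12\right) - 320 = \left(-11 - 12\right) - 320 = -23 - 320 = -343$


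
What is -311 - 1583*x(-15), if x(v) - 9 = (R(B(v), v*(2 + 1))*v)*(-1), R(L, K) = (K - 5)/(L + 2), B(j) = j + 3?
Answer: -133283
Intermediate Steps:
B(j) = 3 + j
R(L, K) = (-5 + K)/(2 + L)
x(v) = 9 - v*(-5 + 3*v)/(5 + v) (x(v) = 9 + (((-5 + v*(2 + 1))/(2 + (3 + v)))*v)*(-1) = 9 + (((-5 + v*3)/(5 + v))*v)*(-1) = 9 + (((-5 + 3*v)/(5 + v))*v)*(-1) = 9 + (v*(-5 + 3*v)/(5 + v))*(-1) = 9 - v*(-5 + 3*v)/(5 + v))
-311 - 1583*x(-15) = -311 - 1583*(45 - 3*(-15)² + 14*(-15))/(5 - 15) = -311 - 1583*(45 - 3*225 - 210)/(-10) = -311 - (-1583)*(45 - 675 - 210)/10 = -311 - (-1583)*(-840)/10 = -311 - 1583*84 = -311 - 132972 = -133283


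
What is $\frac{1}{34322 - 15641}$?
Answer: $\frac{1}{18681} \approx 5.353 \cdot 10^{-5}$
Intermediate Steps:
$\frac{1}{34322 - 15641} = \frac{1}{18681}$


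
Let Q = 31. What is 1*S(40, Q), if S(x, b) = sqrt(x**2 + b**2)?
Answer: sqrt(2561) ≈ 50.606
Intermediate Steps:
S(x, b) = sqrt(b**2 + x**2)
1*S(40, Q) = 1*sqrt(31**2 + 40**2) = 1*sqrt(961 + 1600) = 1*sqrt(2561) = sqrt(2561)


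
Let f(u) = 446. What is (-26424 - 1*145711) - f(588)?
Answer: -172581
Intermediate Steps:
(-26424 - 1*145711) - f(588) = (-26424 - 1*145711) - 1*446 = (-26424 - 145711) - 446 = -172135 - 446 = -172581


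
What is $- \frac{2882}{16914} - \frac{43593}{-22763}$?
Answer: $\frac{335864518}{192506691} \approx 1.7447$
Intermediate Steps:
$- \frac{2882}{16914} - \frac{43593}{-22763} = \left(-2882\right) \frac{1}{16914} - - \frac{43593}{22763} = - \frac{1441}{8457} + \frac{43593}{22763} = \frac{335864518}{192506691}$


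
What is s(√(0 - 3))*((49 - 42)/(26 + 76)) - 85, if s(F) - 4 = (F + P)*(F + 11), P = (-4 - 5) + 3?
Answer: -9125/102 + 35*I*√3/102 ≈ -89.461 + 0.59433*I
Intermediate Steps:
P = -6 (P = -9 + 3 = -6)
s(F) = 4 + (-6 + F)*(11 + F) (s(F) = 4 + (F - 6)*(F + 11) = 4 + (-6 + F)*(11 + F))
s(√(0 - 3))*((49 - 42)/(26 + 76)) - 85 = (-62 + (√(0 - 3))² + 5*√(0 - 3))*((49 - 42)/(26 + 76)) - 85 = (-62 + (√(-3))² + 5*√(-3))*(7/102) - 85 = (-62 + (I*√3)² + 5*(I*√3))*(7*(1/102)) - 85 = (-62 - 3 + 5*I*√3)*(7/102) - 85 = (-65 + 5*I*√3)*(7/102) - 85 = (-455/102 + 35*I*√3/102) - 85 = -9125/102 + 35*I*√3/102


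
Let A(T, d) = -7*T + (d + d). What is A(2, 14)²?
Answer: 196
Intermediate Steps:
A(T, d) = -7*T + 2*d
A(2, 14)² = (-7*2 + 2*14)² = (-14 + 28)² = 14² = 196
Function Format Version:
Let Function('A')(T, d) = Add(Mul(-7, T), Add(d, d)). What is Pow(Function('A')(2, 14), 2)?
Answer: 196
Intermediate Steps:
Function('A')(T, d) = Add(Mul(-7, T), Mul(2, d))
Pow(Function('A')(2, 14), 2) = Pow(Add(Mul(-7, 2), Mul(2, 14)), 2) = Pow(Add(-14, 28), 2) = Pow(14, 2) = 196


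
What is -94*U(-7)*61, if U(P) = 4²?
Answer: -91744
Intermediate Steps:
U(P) = 16
-94*U(-7)*61 = -94*16*61 = -1504*61 = -91744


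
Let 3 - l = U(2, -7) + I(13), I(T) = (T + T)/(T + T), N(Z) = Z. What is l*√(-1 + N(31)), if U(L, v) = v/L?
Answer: 11*√30/2 ≈ 30.125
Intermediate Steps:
I(T) = 1 (I(T) = (2*T)/((2*T)) = (2*T)*(1/(2*T)) = 1)
l = 11/2 (l = 3 - (-7/2 + 1) = 3 - 1*(-5/2) = 3 + 5/2 = 11/2 ≈ 5.5000)
l*√(-1 + N(31)) = 11*√(-1 + 31)/2 = 11*√30/2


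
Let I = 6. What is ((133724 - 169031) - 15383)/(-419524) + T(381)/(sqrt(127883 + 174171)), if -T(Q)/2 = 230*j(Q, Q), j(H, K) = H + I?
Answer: 25345/209762 - 89010*sqrt(302054)/151027 ≈ -323.79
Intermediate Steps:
j(H, K) = 6 + H (j(H, K) = H + 6 = 6 + H)
T(Q) = -2760 - 460*Q (T(Q) = -460*(6 + Q) = -2*(1380 + 230*Q) = -2760 - 460*Q)
((133724 - 169031) - 15383)/(-419524) + T(381)/(sqrt(127883 + 174171)) = ((133724 - 169031) - 15383)/(-419524) + (-2760 - 460*381)/(sqrt(127883 + 174171)) = (-35307 - 15383)*(-1/419524) + (-2760 - 175260)/(sqrt(302054)) = -50690*(-1/419524) - 89010*sqrt(302054)/151027 = 25345/209762 - 89010*sqrt(302054)/151027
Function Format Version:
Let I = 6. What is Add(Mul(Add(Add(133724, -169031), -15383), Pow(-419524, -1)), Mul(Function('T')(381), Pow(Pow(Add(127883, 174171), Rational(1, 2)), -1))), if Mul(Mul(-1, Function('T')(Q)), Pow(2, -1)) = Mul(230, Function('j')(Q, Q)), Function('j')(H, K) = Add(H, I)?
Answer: Add(Rational(25345, 209762), Mul(Rational(-89010, 151027), Pow(302054, Rational(1, 2)))) ≈ -323.79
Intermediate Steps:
Function('j')(H, K) = Add(6, H) (Function('j')(H, K) = Add(H, 6) = Add(6, H))
Function('T')(Q) = Add(-2760, Mul(-460, Q)) (Function('T')(Q) = Mul(-2, Mul(230, Add(6, Q))) = Mul(-2, Add(1380, Mul(230, Q))) = Add(-2760, Mul(-460, Q)))
Add(Mul(Add(Add(133724, -169031), -15383), Pow(-419524, -1)), Mul(Function('T')(381), Pow(Pow(Add(127883, 174171), Rational(1, 2)), -1))) = Add(Mul(Add(Add(133724, -169031), -15383), Pow(-419524, -1)), Mul(Add(-2760, Mul(-460, 381)), Pow(Pow(Add(127883, 174171), Rational(1, 2)), -1))) = Add(Mul(Add(-35307, -15383), Rational(-1, 419524)), Mul(Add(-2760, -175260), Pow(Pow(302054, Rational(1, 2)), -1))) = Add(Mul(-50690, Rational(-1, 419524)), Mul(-178020, Mul(Rational(1, 302054), Pow(302054, Rational(1, 2))))) = Add(Rational(25345, 209762), Mul(Rational(-89010, 151027), Pow(302054, Rational(1, 2))))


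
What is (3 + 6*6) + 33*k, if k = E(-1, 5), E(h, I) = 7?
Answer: 270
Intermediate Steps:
k = 7
(3 + 6*6) + 33*k = (3 + 6*6) + 33*7 = (3 + 36) + 231 = 39 + 231 = 270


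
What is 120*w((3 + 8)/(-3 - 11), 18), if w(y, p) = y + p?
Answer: 14460/7 ≈ 2065.7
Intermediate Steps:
w(y, p) = p + y
120*w((3 + 8)/(-3 - 11), 18) = 120*(18 + (3 + 8)/(-3 - 11)) = 120*(18 + 11/(-14)) = 120*(18 + 11*(-1/14)) = 120*(18 - 11/14) = 120*(241/14) = 14460/7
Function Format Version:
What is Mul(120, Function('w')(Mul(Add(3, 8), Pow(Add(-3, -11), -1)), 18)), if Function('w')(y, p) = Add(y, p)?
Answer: Rational(14460, 7) ≈ 2065.7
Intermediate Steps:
Function('w')(y, p) = Add(p, y)
Mul(120, Function('w')(Mul(Add(3, 8), Pow(Add(-3, -11), -1)), 18)) = Mul(120, Add(18, Mul(Add(3, 8), Pow(Add(-3, -11), -1)))) = Mul(120, Add(18, Mul(11, Pow(-14, -1)))) = Mul(120, Add(18, Mul(11, Rational(-1, 14)))) = Mul(120, Add(18, Rational(-11, 14))) = Mul(120, Rational(241, 14)) = Rational(14460, 7)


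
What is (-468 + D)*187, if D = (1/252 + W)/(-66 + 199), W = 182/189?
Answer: -8799422071/100548 ≈ -87515.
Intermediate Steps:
W = 26/27 (W = 182*(1/189) = 26/27 ≈ 0.96296)
D = 731/100548 (D = (1/252 + 26/27)/(-66 + 199) = (1/252 + 26/27)/133 = (731/756)*(1/133) = 731/100548 ≈ 0.0072702)
(-468 + D)*187 = (-468 + 731/100548)*187 = -47055733/100548*187 = -8799422071/100548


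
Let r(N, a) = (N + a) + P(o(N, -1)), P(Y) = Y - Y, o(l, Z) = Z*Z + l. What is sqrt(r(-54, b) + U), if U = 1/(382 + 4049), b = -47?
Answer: I*sqrt(1983005430)/4431 ≈ 10.05*I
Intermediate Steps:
U = 1/4431 ≈ 0.00022568
o(l, Z) = l + Z**2 (o(l, Z) = Z**2 + l = l + Z**2)
P(Y) = 0
r(N, a) = N + a (r(N, a) = (N + a) + 0 = N + a)
sqrt(r(-54, b) + U) = sqrt((-54 - 47) + 1/4431) = sqrt(-101 + 1/4431) = sqrt(-447530/4431) = I*sqrt(1983005430)/4431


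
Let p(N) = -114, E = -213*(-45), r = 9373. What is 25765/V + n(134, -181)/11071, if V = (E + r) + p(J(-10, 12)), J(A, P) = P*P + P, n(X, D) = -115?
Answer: 283077255/208621924 ≈ 1.3569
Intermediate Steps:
J(A, P) = P + P**2 (J(A, P) = P**2 + P = P + P**2)
E = 9585
V = 18844 (V = (9585 + 9373) - 114 = 18958 - 114 = 18844)
25765/V + n(134, -181)/11071 = 25765/18844 - 115/11071 = 283077255/208621924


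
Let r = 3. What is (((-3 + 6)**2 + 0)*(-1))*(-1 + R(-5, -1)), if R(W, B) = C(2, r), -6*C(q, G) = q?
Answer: 12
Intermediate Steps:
C(q, G) = -q/6
R(W, B) = -1/3 (R(W, B) = -1/6*2 = -1/3)
(((-3 + 6)**2 + 0)*(-1))*(-1 + R(-5, -1)) = (((-3 + 6)**2 + 0)*(-1))*(-1 - 1/3) = ((3**2 + 0)*(-1))*(-4/3) = ((9 + 0)*(-1))*(-4/3) = (9*(-1))*(-4/3) = -9*(-4/3) = 12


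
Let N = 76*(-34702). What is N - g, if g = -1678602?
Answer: -958750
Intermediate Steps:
N = -2637352
N - g = -2637352 - 1*(-1678602) = -2637352 + 1678602 = -958750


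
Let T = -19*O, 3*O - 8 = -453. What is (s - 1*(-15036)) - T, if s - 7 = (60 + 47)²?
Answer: 71021/3 ≈ 23674.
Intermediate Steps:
O = -445/3 (O = 8/3 + (⅓)*(-453) = 8/3 - 151 = -445/3 ≈ -148.33)
s = 11456 (s = 7 + (60 + 47)² = 7 + 107² = 7 + 11449 = 11456)
T = 8455/3 (T = -19*(-445/3) = 8455/3 ≈ 2818.3)
(s - 1*(-15036)) - T = (11456 - 1*(-15036)) - 1*8455/3 = (11456 + 15036) - 8455/3 = 26492 - 8455/3 = 71021/3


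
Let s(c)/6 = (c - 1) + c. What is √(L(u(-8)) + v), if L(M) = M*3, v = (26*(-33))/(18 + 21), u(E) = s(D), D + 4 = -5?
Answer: 2*I*√91 ≈ 19.079*I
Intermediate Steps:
D = -9 (D = -4 - 5 = -9)
s(c) = -6 + 12*c (s(c) = 6*((c - 1) + c) = 6*((-1 + c) + c) = 6*(-1 + 2*c) = -6 + 12*c)
u(E) = -114 (u(E) = -6 + 12*(-9) = -6 - 108 = -114)
v = -22 (v = -858/39 = -858*1/39 = -22)
L(M) = 3*M
√(L(u(-8)) + v) = √(3*(-114) - 22) = √(-342 - 22) = √(-364) = 2*I*√91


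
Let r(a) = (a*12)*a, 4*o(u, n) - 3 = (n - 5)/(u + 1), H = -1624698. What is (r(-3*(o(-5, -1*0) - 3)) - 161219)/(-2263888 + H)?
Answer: 10292069/248869504 ≈ 0.041355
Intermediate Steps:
o(u, n) = 3/4 + (-5 + n)/(4*(1 + u)) (o(u, n) = 3/4 + ((n - 5)/(u + 1))/4 = 3/4 + ((-5 + n)/(1 + u))/4 = 3/4 + (-5 + n)/(4*(1 + u)))
r(a) = 12*a**2 (r(a) = (12*a)*a = 12*a**2)
(r(-3*(o(-5, -1*0) - 3)) - 161219)/(-2263888 + H) = (12*(-3*((-2 - 1*0 + 3*(-5))/(4*(1 - 5)) - 3))**2 - 161219)/(-2263888 - 1624698) = (12*(-3*((1/4)*(-2 + 0 - 15)/(-4) - 3))**2 - 161219)/(-3888586) = (12*(-3*((1/4)*(-1/4)*(-17) - 3))**2 - 161219)*(-1/3888586) = (12*(-3*(17/16 - 3))**2 - 161219)*(-1/3888586) = (12*(-3*(-31/16))**2 - 161219)*(-1/3888586) = (12*(93/16)**2 - 161219)*(-1/3888586) = (12*(8649/256) - 161219)*(-1/3888586) = (25947/64 - 161219)*(-1/3888586) = -10292069/64*(-1/3888586) = 10292069/248869504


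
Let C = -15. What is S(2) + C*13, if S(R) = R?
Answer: -193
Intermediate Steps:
S(2) + C*13 = 2 - 15*13 = 2 - 195 = -193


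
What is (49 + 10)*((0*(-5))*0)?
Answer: 0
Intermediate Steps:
(49 + 10)*((0*(-5))*0) = 59*(0*0) = 59*0 = 0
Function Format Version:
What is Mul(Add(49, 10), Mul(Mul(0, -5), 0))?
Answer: 0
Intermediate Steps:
Mul(Add(49, 10), Mul(Mul(0, -5), 0)) = Mul(59, Mul(0, 0)) = Mul(59, 0) = 0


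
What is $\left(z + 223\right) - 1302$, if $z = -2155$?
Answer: $-3234$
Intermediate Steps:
$\left(z + 223\right) - 1302 = \left(-2155 + 223\right) - 1302 = -1932 - 1302 = -3234$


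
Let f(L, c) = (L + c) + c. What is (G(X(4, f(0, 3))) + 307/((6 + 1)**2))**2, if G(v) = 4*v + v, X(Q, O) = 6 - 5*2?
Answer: 452929/2401 ≈ 188.64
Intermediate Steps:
f(L, c) = L + 2*c
X(Q, O) = -4 (X(Q, O) = 6 - 10 = -4)
G(v) = 5*v
(G(X(4, f(0, 3))) + 307/((6 + 1)**2))**2 = (5*(-4) + 307/((6 + 1)**2))**2 = (-20 + 307/(7**2))**2 = (-20 + 307/49)**2 = (-673/49)**2 = 452929/2401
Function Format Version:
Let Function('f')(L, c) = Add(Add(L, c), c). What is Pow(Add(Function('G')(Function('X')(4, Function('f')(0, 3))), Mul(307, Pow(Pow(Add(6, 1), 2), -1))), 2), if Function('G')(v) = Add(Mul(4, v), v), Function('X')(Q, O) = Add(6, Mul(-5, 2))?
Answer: Rational(452929, 2401) ≈ 188.64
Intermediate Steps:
Function('f')(L, c) = Add(L, Mul(2, c))
Function('X')(Q, O) = -4 (Function('X')(Q, O) = Add(6, -10) = -4)
Function('G')(v) = Mul(5, v)
Pow(Add(Function('G')(Function('X')(4, Function('f')(0, 3))), Mul(307, Pow(Pow(Add(6, 1), 2), -1))), 2) = Pow(Add(Mul(5, -4), Mul(307, Pow(Pow(Add(6, 1), 2), -1))), 2) = Pow(Add(-20, Mul(307, Pow(Pow(7, 2), -1))), 2) = Pow(Add(-20, Mul(307, Pow(49, -1))), 2) = Pow(Add(-20, Mul(307, Rational(1, 49))), 2) = Pow(Add(-20, Rational(307, 49)), 2) = Pow(Rational(-673, 49), 2) = Rational(452929, 2401)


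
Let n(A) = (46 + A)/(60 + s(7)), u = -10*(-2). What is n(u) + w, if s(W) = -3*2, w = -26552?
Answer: -238957/9 ≈ -26551.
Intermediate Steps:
s(W) = -6
u = 20
n(A) = 23/27 + A/54 (n(A) = (46 + A)/(60 - 6) = (46 + A)/54 = (46 + A)*(1/54) = 23/27 + A/54)
n(u) + w = (23/27 + (1/54)*20) - 26552 = (23/27 + 10/27) - 26552 = 11/9 - 26552 = -238957/9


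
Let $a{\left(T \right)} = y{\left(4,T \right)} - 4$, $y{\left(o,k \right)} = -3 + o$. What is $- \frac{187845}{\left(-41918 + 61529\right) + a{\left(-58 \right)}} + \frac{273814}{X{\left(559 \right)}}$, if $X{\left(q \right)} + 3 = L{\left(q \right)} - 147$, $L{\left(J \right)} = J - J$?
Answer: $- \frac{899520277}{490200} \approx -1835.0$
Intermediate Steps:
$L{\left(J \right)} = 0$
$X{\left(q \right)} = -150$ ($X{\left(q \right)} = -3 + \left(0 - 147\right) = -3 - 147 = -150$)
$a{\left(T \right)} = -3$ ($a{\left(T \right)} = \left(-3 + 4\right) - 4 = 1 - 4 = -3$)
$- \frac{187845}{\left(-41918 + 61529\right) + a{\left(-58 \right)}} + \frac{273814}{X{\left(559 \right)}} = - \frac{187845}{\left(-41918 + 61529\right) - 3} + \frac{273814}{-150} = - \frac{187845}{19611 - 3} + 273814 \left(- \frac{1}{150}\right) = - \frac{187845}{19608} - \frac{136907}{75} = \left(-187845\right) \frac{1}{19608} - \frac{136907}{75} = - \frac{62615}{6536} - \frac{136907}{75} = - \frac{899520277}{490200}$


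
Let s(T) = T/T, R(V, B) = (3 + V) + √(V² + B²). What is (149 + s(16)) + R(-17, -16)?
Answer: 136 + √545 ≈ 159.35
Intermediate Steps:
R(V, B) = 3 + V + √(B² + V²) (R(V, B) = (3 + V) + √(B² + V²) = 3 + V + √(B² + V²))
s(T) = 1
(149 + s(16)) + R(-17, -16) = (149 + 1) + (3 - 17 + √((-16)² + (-17)²)) = 150 + (3 - 17 + √(256 + 289)) = 150 + (3 - 17 + √545) = 150 + (-14 + √545) = 136 + √545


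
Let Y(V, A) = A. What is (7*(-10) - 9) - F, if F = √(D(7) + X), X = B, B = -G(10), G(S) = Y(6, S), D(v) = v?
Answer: -79 - I*√3 ≈ -79.0 - 1.732*I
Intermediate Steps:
G(S) = S
B = -10 (B = -1*10 = -10)
X = -10
F = I*√3 (F = √(7 - 10) = √(-3) = I*√3 ≈ 1.732*I)
(7*(-10) - 9) - F = (7*(-10) - 9) - I*√3 = (-70 - 9) - I*√3 = -79 - I*√3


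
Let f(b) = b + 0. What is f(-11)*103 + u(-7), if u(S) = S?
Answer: -1140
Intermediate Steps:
f(b) = b
f(-11)*103 + u(-7) = -11*103 - 7 = -1133 - 7 = -1140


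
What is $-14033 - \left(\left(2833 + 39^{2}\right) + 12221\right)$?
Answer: $-30608$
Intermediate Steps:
$-14033 - \left(\left(2833 + 39^{2}\right) + 12221\right) = -14033 - \left(\left(2833 + 1521\right) + 12221\right) = -14033 - \left(4354 + 12221\right) = -14033 - 16575 = -30608$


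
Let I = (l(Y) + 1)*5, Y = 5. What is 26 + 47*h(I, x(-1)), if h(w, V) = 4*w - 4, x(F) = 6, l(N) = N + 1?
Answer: 6418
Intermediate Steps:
l(N) = 1 + N
I = 35 (I = ((1 + 5) + 1)*5 = (6 + 1)*5 = 7*5 = 35)
h(w, V) = -4 + 4*w
26 + 47*h(I, x(-1)) = 26 + 47*(-4 + 4*35) = 26 + 47*(-4 + 140) = 26 + 47*136 = 26 + 6392 = 6418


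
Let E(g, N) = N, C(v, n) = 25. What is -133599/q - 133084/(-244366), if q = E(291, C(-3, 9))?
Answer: -16321863067/3054575 ≈ -5343.4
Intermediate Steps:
q = 25
-133599/q - 133084/(-244366) = -133599/25 - 133084/(-244366) = -133599*1/25 - 133084*(-1/244366) = -133599/25 + 66542/122183 = -16321863067/3054575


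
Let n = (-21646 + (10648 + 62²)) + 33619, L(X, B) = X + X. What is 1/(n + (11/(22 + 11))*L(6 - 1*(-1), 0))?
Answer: 3/79409 ≈ 3.7779e-5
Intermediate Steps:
L(X, B) = 2*X
n = 26465 (n = (-21646 + (10648 + 3844)) + 33619 = (-21646 + 14492) + 33619 = -7154 + 33619 = 26465)
1/(n + (11/(22 + 11))*L(6 - 1*(-1), 0)) = 1/(26465 + (11/(22 + 11))*(2*(6 - 1*(-1)))) = 1/(26465 + (11/33)*(2*(6 + 1))) = 1/(26465 + (11*(1/33))*(2*7)) = 1/(26465 + (⅓)*14) = 1/(26465 + 14/3) = 1/(79409/3) = 3/79409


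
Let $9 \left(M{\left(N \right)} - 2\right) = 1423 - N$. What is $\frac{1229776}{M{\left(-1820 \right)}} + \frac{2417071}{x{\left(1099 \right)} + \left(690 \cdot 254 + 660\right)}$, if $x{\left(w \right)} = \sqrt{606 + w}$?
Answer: $\frac{22927790894314560}{6728061436693} - \frac{2417071 \sqrt{1705}}{30947844695} \approx 3407.8$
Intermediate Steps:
$M{\left(N \right)} = \frac{1441}{9} - \frac{N}{9}$ ($M{\left(N \right)} = 2 + \frac{1423 - N}{9} = 2 - \left(- \frac{1423}{9} + \frac{N}{9}\right) = \frac{1441}{9} - \frac{N}{9}$)
$\frac{1229776}{M{\left(-1820 \right)}} + \frac{2417071}{x{\left(1099 \right)} + \left(690 \cdot 254 + 660\right)} = \frac{1229776}{\frac{1441}{9} - - \frac{1820}{9}} + \frac{2417071}{\sqrt{606 + 1099} + \left(690 \cdot 254 + 660\right)} = \frac{1229776}{\frac{1441}{9} + \frac{1820}{9}} + \frac{2417071}{\sqrt{1705} + \left(175260 + 660\right)} = \frac{1229776}{\frac{1087}{3}} + \frac{2417071}{\sqrt{1705} + 175920} = 1229776 \cdot \frac{3}{1087} + \frac{2417071}{175920 + \sqrt{1705}} = \frac{3689328}{1087} + \frac{2417071}{175920 + \sqrt{1705}}$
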